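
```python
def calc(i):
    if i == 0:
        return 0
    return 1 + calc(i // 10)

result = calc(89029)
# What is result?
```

Count of digits of 89029: 5

Answer: 5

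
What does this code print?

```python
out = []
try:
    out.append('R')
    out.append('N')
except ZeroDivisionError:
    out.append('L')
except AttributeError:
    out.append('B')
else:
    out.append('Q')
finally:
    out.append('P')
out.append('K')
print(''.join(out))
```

Execution trace: 'R' (try body) → 'N' (try body, no exception) → 'Q' (else) → 'P' (finally) → 'K' (after the try/except). Output: RNQPK

Answer: RNQPK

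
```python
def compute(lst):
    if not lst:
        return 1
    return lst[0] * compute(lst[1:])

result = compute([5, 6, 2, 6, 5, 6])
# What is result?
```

Product over [5, 6, 2, 6, 5, 6] = 5 * 6 * 2 * 6 * 5 * 6 = 10800

Answer: 10800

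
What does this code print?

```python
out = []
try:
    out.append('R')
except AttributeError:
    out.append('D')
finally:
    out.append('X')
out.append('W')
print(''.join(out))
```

Execution trace: 'R' (try body, no exception) → 'X' (finally) → 'W' (after the try/except). Output: RXW

Answer: RXW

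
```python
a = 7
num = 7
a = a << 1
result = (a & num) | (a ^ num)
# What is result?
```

Trace:
`a = 7` → a = 7
`num = 7` → num = 7
`a = a << 1` → a = 14
`result = (a & num) | (a ^ num)` → result = 15
So result = 15

Answer: 15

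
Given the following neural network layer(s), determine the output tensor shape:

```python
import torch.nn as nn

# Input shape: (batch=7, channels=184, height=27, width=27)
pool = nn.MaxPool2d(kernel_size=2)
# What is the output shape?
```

Input: (7, 184, 27, 27) -> Output: (7, 184, 13, 13)

Answer: (7, 184, 13, 13)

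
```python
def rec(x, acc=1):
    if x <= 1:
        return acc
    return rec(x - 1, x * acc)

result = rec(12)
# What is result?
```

Accumulator trace (n, acc): (12, 1) -> (11, 12) -> (10, 132) -> (9, 1320) -> (8, 11880) -> (7, 95040) -> (6, 665280) -> (5, 3991680) -> (4, 19958400) -> (3, 79833600) -> (2, 239500800) -> (1, 479001600) -> return 479001600

Answer: 479001600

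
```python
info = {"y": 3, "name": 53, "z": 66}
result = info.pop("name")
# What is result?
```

Trace:
`info = {"y": 3, "name": 53, "z": 66}` → info = {'y': 3, 'name': 53, 'z': 66}
`result = info.pop("name")` → info = {'y': 3, 'z': 66}; result = 53
So result = 53

Answer: 53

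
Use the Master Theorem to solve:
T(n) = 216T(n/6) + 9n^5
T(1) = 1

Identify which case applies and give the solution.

a=216, b=6, f(n)=9n^5. log_6(216) = 3. Since c=5 > 3 and the regularity condition holds (216(n/6)^5 = (216/6^5)n^5 with 216/6^5 < 1), Case 3 applies: T(n) = Θ(f(n)) = O(n^5).

Answer: O(n^5) - Case 3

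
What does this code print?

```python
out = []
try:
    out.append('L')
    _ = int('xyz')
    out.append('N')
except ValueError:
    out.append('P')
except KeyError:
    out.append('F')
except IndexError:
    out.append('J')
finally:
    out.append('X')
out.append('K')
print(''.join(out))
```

Execution trace: 'L' (try body) → 'P' (except ValueError) → 'X' (finally) → 'K' (after the try/except). Output: LPXK

Answer: LPXK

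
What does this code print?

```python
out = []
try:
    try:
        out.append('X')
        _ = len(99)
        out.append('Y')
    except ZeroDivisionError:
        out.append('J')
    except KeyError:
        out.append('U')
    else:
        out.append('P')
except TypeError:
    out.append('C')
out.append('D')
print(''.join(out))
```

Execution trace: 'X' (try body) → 'C' (outer except TypeError) → 'D' (after the try/except). Output: XCD

Answer: XCD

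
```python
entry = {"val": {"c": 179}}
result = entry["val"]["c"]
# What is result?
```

Trace:
`entry = {"val": {"c": 179}}` → entry = {'val': {'c': 179}}
`result = entry["val"]["c"]` → result = 179
So result = 179

Answer: 179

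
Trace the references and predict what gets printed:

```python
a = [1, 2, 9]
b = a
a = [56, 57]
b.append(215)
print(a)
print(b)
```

Key concept: rebinding vs mutation: a is rebound to a new list, b still points at the original.
Step by step:
`a = [1, 2, 9]` → a = [1, 2, 9]
`b = a` → b = [1, 2, 9] (same object as a)
`a = [56, 57]` → a = [56, 57]
`b.append(215)` → b = [1, 2, 9, 215]
`print(a)` → prints [56, 57]
`print(b)` → prints [1, 2, 9, 215]

Answer:
[56, 57]
[1, 2, 9, 215]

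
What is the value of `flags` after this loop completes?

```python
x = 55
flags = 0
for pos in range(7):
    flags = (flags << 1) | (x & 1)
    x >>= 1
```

Reverse lowest 7 bits of 55
`flags` takes the values: 0 → 1 → 3 → 7 → 14 → 29 → 59 → 118

Answer: 118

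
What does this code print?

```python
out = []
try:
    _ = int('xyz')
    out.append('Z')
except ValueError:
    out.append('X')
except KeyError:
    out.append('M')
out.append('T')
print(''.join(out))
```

Execution trace: 'X' (except ValueError) → 'T' (after the try/except). Output: XT

Answer: XT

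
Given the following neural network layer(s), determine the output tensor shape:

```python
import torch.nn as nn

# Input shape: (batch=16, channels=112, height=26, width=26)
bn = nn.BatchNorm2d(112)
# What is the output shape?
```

Input: (16, 112, 26, 26) -> Output: (16, 112, 26, 26)

Answer: (16, 112, 26, 26)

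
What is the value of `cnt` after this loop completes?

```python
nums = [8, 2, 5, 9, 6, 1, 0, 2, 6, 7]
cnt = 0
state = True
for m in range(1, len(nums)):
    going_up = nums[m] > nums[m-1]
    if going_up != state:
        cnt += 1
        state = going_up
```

Count direction changes in [8, 2, 5, 9, 6, 1, 0, 2, 6, 7]
`cnt` takes the values: 0 → 1 → 2 → 3 → 4

Answer: 4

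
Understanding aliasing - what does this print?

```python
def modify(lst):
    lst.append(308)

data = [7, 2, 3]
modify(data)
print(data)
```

Key concept: function modifies passed list.
Step by step:
`data = [7, 2, 3]` → data = [7, 2, 3]
`modify(data)` → data = [7, 2, 3, 308]
`print(data)` → prints [7, 2, 3, 308]

Answer: [7, 2, 3, 308]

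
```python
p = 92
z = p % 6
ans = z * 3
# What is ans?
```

Trace:
`p = 92` → p = 92
`z = p % 6` → z = 2
`ans = z * 3` → ans = 6
So ans = 6

Answer: 6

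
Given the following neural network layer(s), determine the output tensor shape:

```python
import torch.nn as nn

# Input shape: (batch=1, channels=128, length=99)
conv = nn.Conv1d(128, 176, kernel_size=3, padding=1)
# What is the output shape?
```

Input: (1, 128, 99) -> Output: (1, 176, 99)

Answer: (1, 176, 99)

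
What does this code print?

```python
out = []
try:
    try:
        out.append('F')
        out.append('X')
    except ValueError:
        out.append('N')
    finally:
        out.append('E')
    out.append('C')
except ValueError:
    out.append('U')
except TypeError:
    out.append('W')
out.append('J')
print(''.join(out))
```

Execution trace: 'F' (inner try body) → 'X' (inner try body, no exception) → 'E' (inner finally) → 'C' (try body, no exception) → 'J' (after the try/except). Output: FXECJ

Answer: FXECJ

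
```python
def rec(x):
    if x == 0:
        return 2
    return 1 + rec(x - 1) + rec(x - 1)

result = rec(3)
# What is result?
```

rec(x) = 1 + 2·rec(x-1), rec(0)=2. Closed form: (2+1)·2^3 - 1 = 23.

Answer: 23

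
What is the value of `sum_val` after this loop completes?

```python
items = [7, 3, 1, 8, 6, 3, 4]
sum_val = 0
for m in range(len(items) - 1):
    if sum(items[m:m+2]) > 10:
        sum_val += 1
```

Count windows with sum > 10
`sum_val` takes the values: 0 → 1

Answer: 1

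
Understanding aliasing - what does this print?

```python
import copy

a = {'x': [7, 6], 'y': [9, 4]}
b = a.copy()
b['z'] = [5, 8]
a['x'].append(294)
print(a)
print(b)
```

Key concept: shallow copy of dict with mutable values.
Step by step:
`a = {'x': [7, 6], 'y': [9, 4]}` → a = {'x': [7, 6], 'y': [9, 4]}
`b = a.copy()` → b = {'x': [7, 6], 'y': [9, 4]}
`b['z'] = [5, 8]` → b = {'x': [7, 6], 'y': [9, 4], 'z': [5, 8]}
`a['x'].append(294)` → a = {'x': [7, 6, 294], 'y': [9, 4]}; b = {'x': [7, 6, 294], 'y': [9, 4], 'z': [5, 8]}
`print(a)` → prints {'x': [7, 6, 294], 'y': [9, 4]}
`print(b)` → prints {'x': [7, 6, 294], 'y': [9, 4], 'z': [5, 8]}

Answer:
{'x': [7, 6, 294], 'y': [9, 4]}
{'x': [7, 6, 294], 'y': [9, 4], 'z': [5, 8]}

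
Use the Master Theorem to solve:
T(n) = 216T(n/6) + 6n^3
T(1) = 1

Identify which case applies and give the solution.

a=216, b=6, f(n)=6n^3. log_6(216) = 3. Since c=3 = 3, Case 2 applies: T(n) = Θ(n^log_b(a) · log n) = O(n^3 log n).

Answer: O(n^3 log n) - Case 2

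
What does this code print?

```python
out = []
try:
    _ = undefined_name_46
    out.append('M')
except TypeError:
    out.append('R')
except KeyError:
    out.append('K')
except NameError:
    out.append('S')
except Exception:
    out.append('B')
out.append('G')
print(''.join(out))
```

Execution trace: 'S' (except NameError) → 'G' (after the try/except). Output: SG

Answer: SG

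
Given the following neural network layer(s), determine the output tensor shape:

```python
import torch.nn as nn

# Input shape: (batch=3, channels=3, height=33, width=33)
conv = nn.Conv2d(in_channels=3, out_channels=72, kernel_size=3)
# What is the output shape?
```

Input: (3, 3, 33, 33) -> Output: (3, 72, 31, 31)

Answer: (3, 72, 31, 31)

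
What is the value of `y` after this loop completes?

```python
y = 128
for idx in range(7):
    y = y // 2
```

Halve 7 times: 128 // 2^7 = 1
`y` takes the values: 128 → 64 → 32 → 16 → 8 → 4 → 2 → 1

Answer: 1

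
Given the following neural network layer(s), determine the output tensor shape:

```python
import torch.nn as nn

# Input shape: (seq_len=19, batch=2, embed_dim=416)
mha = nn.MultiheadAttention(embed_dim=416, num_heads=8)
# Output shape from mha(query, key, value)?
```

Input: (19, 2, 416) -> Output: (19, 2, 416)

Answer: (19, 2, 416)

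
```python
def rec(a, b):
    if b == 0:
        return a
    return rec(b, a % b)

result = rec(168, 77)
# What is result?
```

rec(168, 77) -> rec(77, 14) -> rec(14, 7) -> rec(7, 0) -> 7

Answer: 7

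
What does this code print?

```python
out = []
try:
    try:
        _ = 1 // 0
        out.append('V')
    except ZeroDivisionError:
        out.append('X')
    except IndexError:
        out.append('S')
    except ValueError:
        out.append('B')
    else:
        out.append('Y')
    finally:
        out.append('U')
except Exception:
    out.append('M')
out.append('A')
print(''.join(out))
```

Execution trace: 'X' (inner except ZeroDivisionError) → 'U' (inner finally) → 'A' (after the try/except). Output: XUA

Answer: XUA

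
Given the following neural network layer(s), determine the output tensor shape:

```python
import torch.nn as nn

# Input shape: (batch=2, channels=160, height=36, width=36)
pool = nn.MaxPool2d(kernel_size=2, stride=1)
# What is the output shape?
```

Input: (2, 160, 36, 36) -> Output: (2, 160, 35, 35)

Answer: (2, 160, 35, 35)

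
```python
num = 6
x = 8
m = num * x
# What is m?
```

Trace:
`num = 6` → num = 6
`x = 8` → x = 8
`m = num * x` → m = 48
So m = 48

Answer: 48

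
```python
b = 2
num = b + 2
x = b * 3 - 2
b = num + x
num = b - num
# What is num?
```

Trace:
`b = 2` → b = 2
`num = b + 2` → num = 4
`x = b * 3 - 2` → x = 4
`b = num + x` → b = 8
`num = b - num` → num = 4
So num = 4

Answer: 4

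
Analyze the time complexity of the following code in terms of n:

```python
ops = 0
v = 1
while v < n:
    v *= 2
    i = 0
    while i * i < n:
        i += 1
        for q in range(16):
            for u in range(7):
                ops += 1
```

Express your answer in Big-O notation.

Each loop level contributes: log n × √n × 1 × 1. Multiplying the contributions gives O(√n log n).

Answer: O(√n log n)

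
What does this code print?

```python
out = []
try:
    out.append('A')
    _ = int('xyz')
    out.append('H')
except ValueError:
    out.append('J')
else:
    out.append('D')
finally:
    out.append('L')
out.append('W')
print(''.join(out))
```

Execution trace: 'A' (try body) → 'J' (except ValueError) → 'L' (finally) → 'W' (after the try/except). Output: AJLW

Answer: AJLW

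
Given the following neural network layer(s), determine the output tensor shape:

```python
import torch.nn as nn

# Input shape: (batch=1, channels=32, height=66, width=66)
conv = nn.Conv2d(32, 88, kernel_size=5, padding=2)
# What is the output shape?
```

Input: (1, 32, 66, 66) -> Output: (1, 88, 66, 66)

Answer: (1, 88, 66, 66)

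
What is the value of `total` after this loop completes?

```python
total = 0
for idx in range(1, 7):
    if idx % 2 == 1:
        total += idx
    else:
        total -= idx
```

Add odd, subtract even
`total` takes the values: 0 → 1 → -1 → 2 → -2 → 3 → -3

Answer: -3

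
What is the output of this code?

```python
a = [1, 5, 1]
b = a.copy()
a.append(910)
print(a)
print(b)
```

Key concept: list.copy() creates independent copy.
Step by step:
`a = [1, 5, 1]` → a = [1, 5, 1]
`b = a.copy()` → b = [1, 5, 1]
`a.append(910)` → a = [1, 5, 1, 910]
`print(a)` → prints [1, 5, 1, 910]
`print(b)` → prints [1, 5, 1]

Answer:
[1, 5, 1, 910]
[1, 5, 1]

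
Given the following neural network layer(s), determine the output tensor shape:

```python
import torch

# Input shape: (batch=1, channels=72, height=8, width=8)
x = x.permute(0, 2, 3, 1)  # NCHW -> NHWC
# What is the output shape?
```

Input: (1, 72, 8, 8) -> Output: (1, 8, 8, 72)

Answer: (1, 8, 8, 72)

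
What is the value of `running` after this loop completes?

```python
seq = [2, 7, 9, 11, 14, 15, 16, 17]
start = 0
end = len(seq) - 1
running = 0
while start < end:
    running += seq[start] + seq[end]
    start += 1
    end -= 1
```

Sum of pairs from ends
`running` takes the values: 0 → 19 → 42 → 66 → 91

Answer: 91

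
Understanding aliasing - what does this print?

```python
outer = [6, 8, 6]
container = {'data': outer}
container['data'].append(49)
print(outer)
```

Key concept: dict holds reference to list.
Step by step:
`outer = [6, 8, 6]` → outer = [6, 8, 6]
`container = {'data': outer}` → container = {'data': [6, 8, 6]}
`container['data'].append(49)` → outer = [6, 8, 6, 49]; container = {'data': [6, 8, 6, 49]}
`print(outer)` → prints [6, 8, 6, 49]

Answer: [6, 8, 6, 49]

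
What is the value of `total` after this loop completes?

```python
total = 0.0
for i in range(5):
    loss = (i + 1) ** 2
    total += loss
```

Sum of squared losses 1² + 2² + ... + 5²
`total` takes the values: 0.0 → 1.0 → 5.0 → 14.0 → 30.0 → 55.0

Answer: 55.0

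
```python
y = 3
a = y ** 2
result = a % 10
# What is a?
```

Trace:
`y = 3` → y = 3
`a = y ** 2` → a = 9
`result = a % 10` → result = 9
So a = 9

Answer: 9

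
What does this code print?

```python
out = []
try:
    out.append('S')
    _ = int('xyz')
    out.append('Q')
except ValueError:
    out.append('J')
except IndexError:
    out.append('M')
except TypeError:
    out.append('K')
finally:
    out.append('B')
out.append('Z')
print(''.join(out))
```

Execution trace: 'S' (try body) → 'J' (except ValueError) → 'B' (finally) → 'Z' (after the try/except). Output: SJBZ

Answer: SJBZ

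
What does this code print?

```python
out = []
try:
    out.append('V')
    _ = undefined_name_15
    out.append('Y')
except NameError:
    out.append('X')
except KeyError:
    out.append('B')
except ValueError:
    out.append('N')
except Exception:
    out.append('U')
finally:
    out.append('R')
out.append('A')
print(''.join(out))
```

Execution trace: 'V' (try body) → 'X' (except NameError) → 'R' (finally) → 'A' (after the try/except). Output: VXRA

Answer: VXRA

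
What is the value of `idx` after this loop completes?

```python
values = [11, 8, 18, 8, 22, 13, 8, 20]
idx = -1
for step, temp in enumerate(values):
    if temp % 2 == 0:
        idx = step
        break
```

First even number index in [11, 8, 18, 8, 22, 13, 8, 20]
`idx` takes the values: -1 → 1

Answer: 1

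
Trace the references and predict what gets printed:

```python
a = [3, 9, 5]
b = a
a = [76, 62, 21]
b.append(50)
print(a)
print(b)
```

Key concept: rebinding vs mutation: a is rebound to a new list, b still points at the original.
Step by step:
`a = [3, 9, 5]` → a = [3, 9, 5]
`b = a` → b = [3, 9, 5] (same object as a)
`a = [76, 62, 21]` → a = [76, 62, 21]
`b.append(50)` → b = [3, 9, 5, 50]
`print(a)` → prints [76, 62, 21]
`print(b)` → prints [3, 9, 5, 50]

Answer:
[76, 62, 21]
[3, 9, 5, 50]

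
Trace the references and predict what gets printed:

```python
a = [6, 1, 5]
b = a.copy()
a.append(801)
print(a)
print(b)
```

Key concept: list.copy() creates independent copy.
Step by step:
`a = [6, 1, 5]` → a = [6, 1, 5]
`b = a.copy()` → b = [6, 1, 5]
`a.append(801)` → a = [6, 1, 5, 801]
`print(a)` → prints [6, 1, 5, 801]
`print(b)` → prints [6, 1, 5]

Answer:
[6, 1, 5, 801]
[6, 1, 5]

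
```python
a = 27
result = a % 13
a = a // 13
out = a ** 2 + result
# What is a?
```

Trace:
`a = 27` → a = 27
`result = a % 13` → result = 1
`a = a // 13` → a = 2
`out = a ** 2 + result` → out = 5
So a = 2

Answer: 2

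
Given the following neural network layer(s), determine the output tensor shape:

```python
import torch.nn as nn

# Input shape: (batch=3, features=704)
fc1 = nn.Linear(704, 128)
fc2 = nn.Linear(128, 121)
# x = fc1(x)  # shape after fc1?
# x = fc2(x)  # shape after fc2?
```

Input: (3, 704) -> after fc1: (3, 128) -> Output: (3, 121)

Answer: (3, 121)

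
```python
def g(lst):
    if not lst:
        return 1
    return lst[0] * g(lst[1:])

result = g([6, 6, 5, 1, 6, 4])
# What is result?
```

Product over [6, 6, 5, 1, 6, 4] = 6 * 6 * 5 * 1 * 6 * 4 = 4320

Answer: 4320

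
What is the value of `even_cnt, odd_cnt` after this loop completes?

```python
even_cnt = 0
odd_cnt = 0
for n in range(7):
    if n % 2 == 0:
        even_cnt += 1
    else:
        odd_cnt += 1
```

Count evens and odds in range(7)
`even_cnt, odd_cnt` takes the values: (0, 0) → (1, 0) → (1, 1) → (2, 1) → (2, 2) → (3, 2) → (3, 3) → (4, 3)

Answer: 4, 3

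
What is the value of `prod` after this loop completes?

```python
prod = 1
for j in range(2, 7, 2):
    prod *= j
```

Product of even numbers 2 to 6
`prod` takes the values: 1 → 2 → 8 → 48

Answer: 48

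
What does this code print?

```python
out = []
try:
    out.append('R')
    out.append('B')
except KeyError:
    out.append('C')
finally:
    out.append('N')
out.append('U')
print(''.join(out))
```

Execution trace: 'R' (try body) → 'B' (try body, no exception) → 'N' (finally) → 'U' (after the try/except). Output: RBNU

Answer: RBNU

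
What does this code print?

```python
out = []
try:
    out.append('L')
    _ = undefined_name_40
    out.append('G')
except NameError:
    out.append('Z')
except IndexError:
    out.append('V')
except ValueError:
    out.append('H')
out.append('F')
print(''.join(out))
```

Execution trace: 'L' (try body) → 'Z' (except NameError) → 'F' (after the try/except). Output: LZF

Answer: LZF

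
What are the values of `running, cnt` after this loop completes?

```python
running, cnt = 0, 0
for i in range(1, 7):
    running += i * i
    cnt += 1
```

Sum of squares and count
`running, cnt` takes the values: (0, 0) → (1, 0) → (1, 1) → (5, 1) → (5, 2) → (14, 2) → (14, 3) → (30, 3) → (30, 4) → (55, 4) → (55, 5) → (91, 5) → (91, 6)

Answer: 91, 6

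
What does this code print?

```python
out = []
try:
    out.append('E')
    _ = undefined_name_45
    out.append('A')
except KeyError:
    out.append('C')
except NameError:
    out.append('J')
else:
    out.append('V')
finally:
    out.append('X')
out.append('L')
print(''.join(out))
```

Execution trace: 'E' (try body) → 'J' (except NameError) → 'X' (finally) → 'L' (after the try/except). Output: EJXL

Answer: EJXL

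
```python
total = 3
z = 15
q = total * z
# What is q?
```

Trace:
`total = 3` → total = 3
`z = 15` → z = 15
`q = total * z` → q = 45
So q = 45

Answer: 45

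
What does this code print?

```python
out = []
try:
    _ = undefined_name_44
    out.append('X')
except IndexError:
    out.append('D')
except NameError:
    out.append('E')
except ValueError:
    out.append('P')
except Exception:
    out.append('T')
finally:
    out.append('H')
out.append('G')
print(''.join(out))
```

Execution trace: 'E' (except NameError) → 'H' (finally) → 'G' (after the try/except). Output: EHG

Answer: EHG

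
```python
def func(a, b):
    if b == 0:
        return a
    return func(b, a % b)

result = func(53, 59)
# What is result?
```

func(53, 59) -> func(59, 53) -> func(53, 6) -> func(6, 5) -> func(5, 1) -> func(1, 0) -> 1

Answer: 1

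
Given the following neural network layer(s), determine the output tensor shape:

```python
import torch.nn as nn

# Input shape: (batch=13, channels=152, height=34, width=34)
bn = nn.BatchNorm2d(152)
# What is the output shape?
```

Input: (13, 152, 34, 34) -> Output: (13, 152, 34, 34)

Answer: (13, 152, 34, 34)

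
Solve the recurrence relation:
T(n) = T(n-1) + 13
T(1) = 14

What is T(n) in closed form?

Unrolling: T(n) = T(1) + 13·(n-1) = 14 + 13(n-1) = 13n + 1.

Answer: T(n) = 13n + 1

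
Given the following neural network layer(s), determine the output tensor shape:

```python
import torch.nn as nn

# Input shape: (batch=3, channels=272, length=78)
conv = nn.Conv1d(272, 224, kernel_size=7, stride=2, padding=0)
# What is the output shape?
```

Input: (3, 272, 78) -> Output: (3, 224, 36)

Answer: (3, 224, 36)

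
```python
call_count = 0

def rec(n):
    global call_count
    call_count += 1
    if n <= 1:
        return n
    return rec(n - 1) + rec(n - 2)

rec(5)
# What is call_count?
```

Calls(n) = 1 + Calls(n-1) + Calls(n-2); Calls(0)=Calls(1)=1. For n=5 this gives 15.

Answer: 15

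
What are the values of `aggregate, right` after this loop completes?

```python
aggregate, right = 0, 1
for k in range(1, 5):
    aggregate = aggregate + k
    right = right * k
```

Sum and factorial of 1 to 4
`aggregate, right` takes the values: (0, 1) → (1, 1) → (3, 1) → (3, 2) → (6, 2) → (6, 6) → (10, 6) → (10, 24)

Answer: 10, 24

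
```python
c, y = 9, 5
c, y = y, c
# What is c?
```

Trace:
`c, y = 9, 5` → c = 9; y = 5
`c, y = y, c` → c = 5; y = 9
So c = 5

Answer: 5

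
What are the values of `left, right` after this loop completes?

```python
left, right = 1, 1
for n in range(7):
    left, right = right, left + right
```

Fibonacci: after 7 iterations
`left, right` takes the values: (1, 1) → (1, 2) → (2, 3) → (3, 5) → (5, 8) → (8, 13) → (13, 21) → (21, 34)

Answer: 21, 34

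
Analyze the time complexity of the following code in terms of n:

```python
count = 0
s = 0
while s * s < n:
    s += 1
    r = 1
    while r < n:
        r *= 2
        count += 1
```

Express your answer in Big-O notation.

Each loop level contributes: √n × log n. Multiplying the contributions gives O(√n log n).

Answer: O(√n log n)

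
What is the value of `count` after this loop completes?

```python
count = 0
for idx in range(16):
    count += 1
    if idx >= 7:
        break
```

Loop breaks when idx reaches 7, count is 8
`count` takes the values: 0 → 1 → 2 → 3 → 4 → 5 → 6 → 7 → 8

Answer: 8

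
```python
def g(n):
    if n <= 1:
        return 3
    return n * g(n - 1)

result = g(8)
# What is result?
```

g(8) = 8 * 7 * 6 * 5 * 4 * 3 * 2 * 3 = 120960

Answer: 120960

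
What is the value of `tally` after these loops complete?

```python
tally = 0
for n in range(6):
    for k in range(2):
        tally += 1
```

6 * 2 = 12
`tally` takes the values: 0 → 1 → 2 → 3 → 4 → 5 → 6 → 7 → 8 → 9 → 10 → 11 → 12

Answer: 12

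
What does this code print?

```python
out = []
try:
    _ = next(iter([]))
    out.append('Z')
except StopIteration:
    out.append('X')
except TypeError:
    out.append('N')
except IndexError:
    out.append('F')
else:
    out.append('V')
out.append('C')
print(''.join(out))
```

Execution trace: 'X' (except StopIteration) → 'C' (after the try/except). Output: XC

Answer: XC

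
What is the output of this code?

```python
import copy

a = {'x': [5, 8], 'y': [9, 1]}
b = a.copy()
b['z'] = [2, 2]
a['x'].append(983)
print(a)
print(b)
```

Key concept: shallow copy of dict with mutable values.
Step by step:
`a = {'x': [5, 8], 'y': [9, 1]}` → a = {'x': [5, 8], 'y': [9, 1]}
`b = a.copy()` → b = {'x': [5, 8], 'y': [9, 1]}
`b['z'] = [2, 2]` → b = {'x': [5, 8], 'y': [9, 1], 'z': [2, 2]}
`a['x'].append(983)` → a = {'x': [5, 8, 983], 'y': [9, 1]}; b = {'x': [5, 8, 983], 'y': [9, 1], 'z': [2, 2]}
`print(a)` → prints {'x': [5, 8, 983], 'y': [9, 1]}
`print(b)` → prints {'x': [5, 8, 983], 'y': [9, 1], 'z': [2, 2]}

Answer:
{'x': [5, 8, 983], 'y': [9, 1]}
{'x': [5, 8, 983], 'y': [9, 1], 'z': [2, 2]}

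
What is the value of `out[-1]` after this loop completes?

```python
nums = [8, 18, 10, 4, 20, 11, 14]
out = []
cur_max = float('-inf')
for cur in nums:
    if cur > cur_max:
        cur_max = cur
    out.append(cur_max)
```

Running max ends at 20
`out` takes the values: [] → [8] → [8, 18] → [8, 18, 18] → [8, 18, 18, 18] → [8, 18, 18, 18, 20] → [8, 18, 18, 18, 20, 20] → [8, 18, 18, 18, 20, 20, 20]
So `out[-1]` = 20

Answer: 20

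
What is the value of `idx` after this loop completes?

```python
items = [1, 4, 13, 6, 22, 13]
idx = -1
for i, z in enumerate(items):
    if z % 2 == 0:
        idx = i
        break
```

First even number index in [1, 4, 13, 6, 22, 13]
`idx` takes the values: -1 → 1

Answer: 1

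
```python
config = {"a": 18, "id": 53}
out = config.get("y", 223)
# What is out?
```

Trace:
`config = {"a": 18, "id": 53}` → config = {'a': 18, 'id': 53}
`out = config.get("y", 223)` → out = 223
So out = 223

Answer: 223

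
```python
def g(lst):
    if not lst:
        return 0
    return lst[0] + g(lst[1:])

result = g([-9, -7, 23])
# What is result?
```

(-9) + (-7) + 23 + 0 = 7

Answer: 7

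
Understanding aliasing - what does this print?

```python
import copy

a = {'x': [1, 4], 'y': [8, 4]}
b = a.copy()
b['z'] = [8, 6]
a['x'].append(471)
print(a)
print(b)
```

Key concept: shallow copy of dict with mutable values.
Step by step:
`a = {'x': [1, 4], 'y': [8, 4]}` → a = {'x': [1, 4], 'y': [8, 4]}
`b = a.copy()` → b = {'x': [1, 4], 'y': [8, 4]}
`b['z'] = [8, 6]` → b = {'x': [1, 4], 'y': [8, 4], 'z': [8, 6]}
`a['x'].append(471)` → a = {'x': [1, 4, 471], 'y': [8, 4]}; b = {'x': [1, 4, 471], 'y': [8, 4], 'z': [8, 6]}
`print(a)` → prints {'x': [1, 4, 471], 'y': [8, 4]}
`print(b)` → prints {'x': [1, 4, 471], 'y': [8, 4], 'z': [8, 6]}

Answer:
{'x': [1, 4, 471], 'y': [8, 4]}
{'x': [1, 4, 471], 'y': [8, 4], 'z': [8, 6]}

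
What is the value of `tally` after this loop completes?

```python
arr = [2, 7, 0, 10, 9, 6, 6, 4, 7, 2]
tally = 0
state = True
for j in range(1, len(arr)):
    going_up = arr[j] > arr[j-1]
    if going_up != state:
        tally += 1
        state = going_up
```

Count direction changes in [2, 7, 0, 10, 9, 6, 6, 4, 7, 2]
`tally` takes the values: 0 → 1 → 2 → 3 → 4 → 5

Answer: 5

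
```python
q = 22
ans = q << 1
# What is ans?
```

Trace:
`q = 22` → q = 22
`ans = q << 1` → ans = 44
So ans = 44

Answer: 44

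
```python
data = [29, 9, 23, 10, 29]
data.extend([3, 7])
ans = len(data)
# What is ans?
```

Trace:
`data = [29, 9, 23, 10, 29]` → data = [29, 9, 23, 10, 29]
`data.extend([3, 7])` → data = [29, 9, 23, 10, 29, 3, 7]
`ans = len(data)` → ans = 7
So ans = 7

Answer: 7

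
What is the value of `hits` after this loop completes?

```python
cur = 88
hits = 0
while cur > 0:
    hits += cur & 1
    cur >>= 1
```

Count set bits in 88 (binary: 0b1011000)
`hits` takes the values: 0 → 1 → 2 → 3

Answer: 3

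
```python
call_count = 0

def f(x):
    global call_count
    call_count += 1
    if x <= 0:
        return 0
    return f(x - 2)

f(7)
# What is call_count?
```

Linear recursion stepping by 2: 5 calls from x=7 down to ≤0.

Answer: 5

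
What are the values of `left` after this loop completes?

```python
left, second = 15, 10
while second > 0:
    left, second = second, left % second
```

GCD of 15 and 10
`left` takes the values: 15 → 10 → 5

Answer: 5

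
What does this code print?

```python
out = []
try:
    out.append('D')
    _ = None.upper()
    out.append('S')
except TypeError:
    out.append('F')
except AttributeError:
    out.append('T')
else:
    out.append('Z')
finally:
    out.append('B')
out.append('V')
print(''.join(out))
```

Execution trace: 'D' (try body) → 'T' (except AttributeError) → 'B' (finally) → 'V' (after the try/except). Output: DTBV

Answer: DTBV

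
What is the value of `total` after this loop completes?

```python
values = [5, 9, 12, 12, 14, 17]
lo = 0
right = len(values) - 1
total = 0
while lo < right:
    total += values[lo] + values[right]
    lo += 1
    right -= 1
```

Sum of pairs from ends
`total` takes the values: 0 → 22 → 45 → 69

Answer: 69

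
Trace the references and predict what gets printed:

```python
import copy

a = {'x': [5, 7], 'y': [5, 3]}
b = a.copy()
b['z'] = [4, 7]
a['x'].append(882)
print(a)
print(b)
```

Key concept: shallow copy of dict with mutable values.
Step by step:
`a = {'x': [5, 7], 'y': [5, 3]}` → a = {'x': [5, 7], 'y': [5, 3]}
`b = a.copy()` → b = {'x': [5, 7], 'y': [5, 3]}
`b['z'] = [4, 7]` → b = {'x': [5, 7], 'y': [5, 3], 'z': [4, 7]}
`a['x'].append(882)` → a = {'x': [5, 7, 882], 'y': [5, 3]}; b = {'x': [5, 7, 882], 'y': [5, 3], 'z': [4, 7]}
`print(a)` → prints {'x': [5, 7, 882], 'y': [5, 3]}
`print(b)` → prints {'x': [5, 7, 882], 'y': [5, 3], 'z': [4, 7]}

Answer:
{'x': [5, 7, 882], 'y': [5, 3]}
{'x': [5, 7, 882], 'y': [5, 3], 'z': [4, 7]}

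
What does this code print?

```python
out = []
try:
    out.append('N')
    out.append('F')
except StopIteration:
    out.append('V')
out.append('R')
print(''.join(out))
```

Execution trace: 'N' (try body) → 'F' (try body, no exception) → 'R' (after the try/except). Output: NFR

Answer: NFR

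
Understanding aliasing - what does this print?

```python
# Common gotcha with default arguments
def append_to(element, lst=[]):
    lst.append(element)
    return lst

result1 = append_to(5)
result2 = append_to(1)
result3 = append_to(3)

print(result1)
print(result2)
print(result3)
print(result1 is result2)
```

Key concept: mutable default argument gotcha.
Step by step:
`result1 = append_to(5)` → result1 = [5]
`result2 = append_to(1)` → result1 = [5, 1] (same object as result2); result2 = [5, 1] (same object as result1)
`result3 = append_to(3)` → result1 = [5, 1, 3] (same object as result2, result3); result2 = [5, 1, 3] (same object as result1, result3); result3 = [5, 1, 3] (same object as result1, result2)
`print(result1)` → prints [5, 1, 3]
`print(result2)` → prints [5, 1, 3]
`print(result3)` → prints [5, 1, 3]
`print(result1 is result2)` → prints True

Answer:
[5, 1, 3]
[5, 1, 3]
[5, 1, 3]
True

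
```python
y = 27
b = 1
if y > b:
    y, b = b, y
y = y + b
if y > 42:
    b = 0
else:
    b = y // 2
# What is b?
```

Trace:
`y = 27` → y = 27
`b = 1` → b = 1
`if y > b: ...` → y > b is True → y = 1; b = 27
`y = y + b` → y = 28
`if y > 42: ...` → y > 42 is False, take else branch → b = 14
So b = 14

Answer: 14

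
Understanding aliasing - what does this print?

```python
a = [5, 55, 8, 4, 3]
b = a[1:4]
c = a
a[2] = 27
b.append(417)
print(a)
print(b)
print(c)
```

Key concept: slice vs alias.
Step by step:
`a = [5, 55, 8, 4, 3]` → a = [5, 55, 8, 4, 3]
`b = a[1:4]` → b = [55, 8, 4]
`c = a` → c = [5, 55, 8, 4, 3] (same object as a)
`a[2] = 27` → a = [5, 55, 27, 4, 3] (same object as c); c = [5, 55, 27, 4, 3] (same object as a)
`b.append(417)` → b = [55, 8, 4, 417]
`print(a)` → prints [5, 55, 27, 4, 3]
`print(b)` → prints [55, 8, 4, 417]
`print(c)` → prints [5, 55, 27, 4, 3]

Answer:
[5, 55, 27, 4, 3]
[55, 8, 4, 417]
[5, 55, 27, 4, 3]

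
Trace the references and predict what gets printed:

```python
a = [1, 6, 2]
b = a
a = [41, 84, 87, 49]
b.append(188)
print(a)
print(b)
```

Key concept: rebinding vs mutation: a is rebound to a new list, b still points at the original.
Step by step:
`a = [1, 6, 2]` → a = [1, 6, 2]
`b = a` → b = [1, 6, 2] (same object as a)
`a = [41, 84, 87, 49]` → a = [41, 84, 87, 49]
`b.append(188)` → b = [1, 6, 2, 188]
`print(a)` → prints [41, 84, 87, 49]
`print(b)` → prints [1, 6, 2, 188]

Answer:
[41, 84, 87, 49]
[1, 6, 2, 188]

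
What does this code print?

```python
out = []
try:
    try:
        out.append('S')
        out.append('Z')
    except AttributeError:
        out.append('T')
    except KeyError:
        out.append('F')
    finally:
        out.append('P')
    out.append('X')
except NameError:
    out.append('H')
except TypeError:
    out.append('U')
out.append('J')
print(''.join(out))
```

Execution trace: 'S' (inner try body) → 'Z' (inner try body, no exception) → 'P' (inner finally) → 'X' (try body, no exception) → 'J' (after the try/except). Output: SZPXJ

Answer: SZPXJ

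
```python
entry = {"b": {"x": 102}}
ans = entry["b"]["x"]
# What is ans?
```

Trace:
`entry = {"b": {"x": 102}}` → entry = {'b': {'x': 102}}
`ans = entry["b"]["x"]` → ans = 102
So ans = 102

Answer: 102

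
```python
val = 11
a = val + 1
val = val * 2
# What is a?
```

Trace:
`val = 11` → val = 11
`a = val + 1` → a = 12
`val = val * 2` → val = 22
So a = 12

Answer: 12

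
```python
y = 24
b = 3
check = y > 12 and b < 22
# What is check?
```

Trace:
`y = 24` → y = 24
`b = 3` → b = 3
`check = y > 12 and b < 22` → check = True
So check = True

Answer: True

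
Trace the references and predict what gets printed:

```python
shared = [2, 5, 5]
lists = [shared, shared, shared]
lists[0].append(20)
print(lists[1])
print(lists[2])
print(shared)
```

Key concept: list of same reference.
Step by step:
`shared = [2, 5, 5]` → shared = [2, 5, 5]
`lists = [shared, shared, shared]` → lists = [[2, 5, 5], [2, 5, 5], [2, 5, 5]]
`lists[0].append(20)` → shared = [2, 5, 5, 20]; lists = [[2, 5, 5, 20], [2, 5, 5, 20], [2, 5, 5, 20]]
`print(lists[1])` → prints [2, 5, 5, 20]
`print(lists[2])` → prints [2, 5, 5, 20]
`print(shared)` → prints [2, 5, 5, 20]

Answer:
[2, 5, 5, 20]
[2, 5, 5, 20]
[2, 5, 5, 20]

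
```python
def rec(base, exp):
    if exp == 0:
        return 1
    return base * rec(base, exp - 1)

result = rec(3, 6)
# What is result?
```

rec(3, 6) = 3 * 3 * 3 * 3 * 3 * 3 = 729

Answer: 729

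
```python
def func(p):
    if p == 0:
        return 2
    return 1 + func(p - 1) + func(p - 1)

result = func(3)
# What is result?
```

func(p) = 1 + 2·func(p-1), func(0)=2. Closed form: (2+1)·2^3 - 1 = 23.

Answer: 23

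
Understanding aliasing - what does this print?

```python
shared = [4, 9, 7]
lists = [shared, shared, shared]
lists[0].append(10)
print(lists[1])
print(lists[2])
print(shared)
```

Key concept: list of same reference.
Step by step:
`shared = [4, 9, 7]` → shared = [4, 9, 7]
`lists = [shared, shared, shared]` → lists = [[4, 9, 7], [4, 9, 7], [4, 9, 7]]
`lists[0].append(10)` → shared = [4, 9, 7, 10]; lists = [[4, 9, 7, 10], [4, 9, 7, 10], [4, 9, 7, 10]]
`print(lists[1])` → prints [4, 9, 7, 10]
`print(lists[2])` → prints [4, 9, 7, 10]
`print(shared)` → prints [4, 9, 7, 10]

Answer:
[4, 9, 7, 10]
[4, 9, 7, 10]
[4, 9, 7, 10]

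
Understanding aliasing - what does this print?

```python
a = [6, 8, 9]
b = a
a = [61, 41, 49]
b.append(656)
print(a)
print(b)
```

Key concept: rebinding vs mutation: a is rebound to a new list, b still points at the original.
Step by step:
`a = [6, 8, 9]` → a = [6, 8, 9]
`b = a` → b = [6, 8, 9] (same object as a)
`a = [61, 41, 49]` → a = [61, 41, 49]
`b.append(656)` → b = [6, 8, 9, 656]
`print(a)` → prints [61, 41, 49]
`print(b)` → prints [6, 8, 9, 656]

Answer:
[61, 41, 49]
[6, 8, 9, 656]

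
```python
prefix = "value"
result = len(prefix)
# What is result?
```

Trace:
`prefix = "value"` → prefix = 'value'
`result = len(prefix)` → result = 5
So result = 5

Answer: 5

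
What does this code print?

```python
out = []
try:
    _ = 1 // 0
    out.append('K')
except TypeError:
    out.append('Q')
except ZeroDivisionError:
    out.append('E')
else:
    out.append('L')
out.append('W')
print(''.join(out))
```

Execution trace: 'E' (except ZeroDivisionError) → 'W' (after the try/except). Output: EW

Answer: EW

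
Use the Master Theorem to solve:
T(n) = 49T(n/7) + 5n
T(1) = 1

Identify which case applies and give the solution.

a=49, b=7, f(n)=5n. log_7(49) = 2. Since c=1 < 2, Case 1 applies: T(n) = Θ(n^log_b(a)) = O(n^2).

Answer: O(n^2) - Case 1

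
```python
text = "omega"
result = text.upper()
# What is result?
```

Trace:
`text = "omega"` → text = 'omega'
`result = text.upper()` → result = 'OMEGA'
So result = 'OMEGA'

Answer: 'OMEGA'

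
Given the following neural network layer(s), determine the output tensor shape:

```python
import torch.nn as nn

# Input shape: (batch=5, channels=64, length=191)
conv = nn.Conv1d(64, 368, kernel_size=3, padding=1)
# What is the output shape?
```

Input: (5, 64, 191) -> Output: (5, 368, 191)

Answer: (5, 368, 191)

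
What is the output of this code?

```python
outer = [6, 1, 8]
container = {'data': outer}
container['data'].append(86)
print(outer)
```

Key concept: dict holds reference to list.
Step by step:
`outer = [6, 1, 8]` → outer = [6, 1, 8]
`container = {'data': outer}` → container = {'data': [6, 1, 8]}
`container['data'].append(86)` → outer = [6, 1, 8, 86]; container = {'data': [6, 1, 8, 86]}
`print(outer)` → prints [6, 1, 8, 86]

Answer: [6, 1, 8, 86]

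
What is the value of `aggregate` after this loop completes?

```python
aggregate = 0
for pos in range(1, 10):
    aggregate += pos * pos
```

Sum of squares 1² to 9² = 285
`aggregate` takes the values: 0 → 1 → 5 → 14 → 30 → 55 → 91 → 140 → 204 → 285

Answer: 285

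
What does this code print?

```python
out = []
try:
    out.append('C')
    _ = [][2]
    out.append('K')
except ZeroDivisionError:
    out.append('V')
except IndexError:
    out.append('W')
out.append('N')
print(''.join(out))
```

Execution trace: 'C' (try body) → 'W' (except IndexError) → 'N' (after the try/except). Output: CWN

Answer: CWN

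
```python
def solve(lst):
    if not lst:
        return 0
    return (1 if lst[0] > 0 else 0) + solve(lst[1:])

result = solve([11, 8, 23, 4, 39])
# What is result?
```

Count of positive elements in [11, 8, 23, 4, 39] = 5

Answer: 5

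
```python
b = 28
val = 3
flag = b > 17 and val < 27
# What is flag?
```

Trace:
`b = 28` → b = 28
`val = 3` → val = 3
`flag = b > 17 and val < 27` → flag = True
So flag = True

Answer: True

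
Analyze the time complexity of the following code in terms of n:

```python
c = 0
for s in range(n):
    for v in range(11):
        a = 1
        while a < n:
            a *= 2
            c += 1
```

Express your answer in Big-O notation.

Each loop level contributes: n × 1 × log n. Multiplying the contributions gives O(n log n).

Answer: O(n log n)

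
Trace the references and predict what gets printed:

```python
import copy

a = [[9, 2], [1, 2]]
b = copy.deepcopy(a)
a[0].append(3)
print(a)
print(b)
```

Key concept: deep copy is fully independent.
Step by step:
`a = [[9, 2], [1, 2]]` → a = [[9, 2], [1, 2]]
`b = copy.deepcopy(a)` → b = [[9, 2], [1, 2]]
`a[0].append(3)` → a = [[9, 2, 3], [1, 2]]
`print(a)` → prints [[9, 2, 3], [1, 2]]
`print(b)` → prints [[9, 2], [1, 2]]

Answer:
[[9, 2, 3], [1, 2]]
[[9, 2], [1, 2]]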